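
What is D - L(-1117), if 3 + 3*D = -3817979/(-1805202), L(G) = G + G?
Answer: 12096866177/5415606 ≈ 2233.7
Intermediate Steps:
L(G) = 2*G
D = -1597627/5415606 (D = -1 + (-3817979/(-1805202))/3 = -1 + (-3817979*(-1/1805202))/3 = -1 + (1/3)*(3817979/1805202) = -1 + 3817979/5415606 = -1597627/5415606 ≈ -0.29500)
D - L(-1117) = -1597627/5415606 - 2*(-1117) = -1597627/5415606 - 1*(-2234) = -1597627/5415606 + 2234 = 12096866177/5415606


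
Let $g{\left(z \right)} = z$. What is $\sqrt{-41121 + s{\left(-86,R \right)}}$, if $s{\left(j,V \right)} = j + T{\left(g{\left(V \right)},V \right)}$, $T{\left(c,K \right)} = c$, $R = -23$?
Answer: $i \sqrt{41230} \approx 203.05 i$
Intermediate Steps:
$s{\left(j,V \right)} = V + j$ ($s{\left(j,V \right)} = j + V = V + j$)
$\sqrt{-41121 + s{\left(-86,R \right)}} = \sqrt{-41121 - 109} = \sqrt{-41230} = i \sqrt{41230}$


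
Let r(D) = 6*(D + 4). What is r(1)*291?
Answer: 8730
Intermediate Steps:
r(D) = 24 + 6*D (r(D) = 6*(4 + D) = 24 + 6*D)
r(1)*291 = (24 + 6*1)*291 = (24 + 6)*291 = 30*291 = 8730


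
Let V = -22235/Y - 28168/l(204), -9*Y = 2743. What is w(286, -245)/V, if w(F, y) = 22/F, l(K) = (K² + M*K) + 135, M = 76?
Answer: 12080805/11380319501 ≈ 0.0010616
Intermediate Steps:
Y = -2743/9 (Y = -⅑*2743 = -2743/9 ≈ -304.78)
l(K) = 135 + K² + 76*K (l(K) = (K² + 76*K) + 135 = 135 + K² + 76*K)
V = 11380319501/157050465 (V = -22235/(-2743/9) - 28168/(135 + 204² + 76*204) = -22235*(-9/2743) - 28168/(135 + 41616 + 15504) = 200115/2743 - 28168/57255 = 11380319501/157050465 ≈ 72.463)
w(286, -245)/V = (22/286)/(11380319501/157050465) = (22*(1/286))*(157050465/11380319501) = (1/13)*(157050465/11380319501) = 12080805/11380319501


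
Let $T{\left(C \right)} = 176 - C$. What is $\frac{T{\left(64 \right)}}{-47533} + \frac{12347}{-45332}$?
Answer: $- \frac{591967135}{2154765956} \approx -0.27472$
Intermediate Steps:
$\frac{T{\left(64 \right)}}{-47533} + \frac{12347}{-45332} = \frac{176 - 64}{-47533} + \frac{12347}{-45332} = \left(176 - 64\right) \left(- \frac{1}{47533}\right) + 12347 \left(- \frac{1}{45332}\right) = 112 \left(- \frac{1}{47533}\right) - \frac{12347}{45332} = - \frac{112}{47533} - \frac{12347}{45332} = - \frac{591967135}{2154765956}$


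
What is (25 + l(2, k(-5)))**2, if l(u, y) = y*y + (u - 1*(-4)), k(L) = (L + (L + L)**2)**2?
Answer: 6634209362830336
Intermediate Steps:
k(L) = (L + 4*L**2)**2 (k(L) = (L + (2*L)**2)**2 = (L + 4*L**2)**2)
l(u, y) = 4 + u + y**2 (l(u, y) = y**2 + (u + 4) = y**2 + (4 + u) = 4 + u + y**2)
(25 + l(2, k(-5)))**2 = (25 + (4 + 2 + ((-5)**2*(1 + 4*(-5))**2)**2))**2 = (25 + (4 + 2 + (25*(1 - 20)**2)**2))**2 = (25 + (4 + 2 + (25*(-19)**2)**2))**2 = (25 + (4 + 2 + (25*361)**2))**2 = (25 + (4 + 2 + 9025**2))**2 = (25 + (4 + 2 + 81450625))**2 = (25 + 81450631)**2 = 81450656**2 = 6634209362830336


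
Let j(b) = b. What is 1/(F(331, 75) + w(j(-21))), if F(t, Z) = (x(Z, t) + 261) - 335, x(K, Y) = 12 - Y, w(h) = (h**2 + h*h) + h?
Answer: 1/468 ≈ 0.0021368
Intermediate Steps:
w(h) = h + 2*h**2 (w(h) = (h**2 + h**2) + h = 2*h**2 + h = h + 2*h**2)
F(t, Z) = -62 - t (F(t, Z) = ((12 - t) + 261) - 335 = (273 - t) - 335 = -62 - t)
1/(F(331, 75) + w(j(-21))) = 1/((-62 - 1*331) - 21*(1 + 2*(-21))) = 1/((-62 - 331) - 21*(1 - 42)) = 1/(-393 - 21*(-41)) = 1/(-393 + 861) = 1/468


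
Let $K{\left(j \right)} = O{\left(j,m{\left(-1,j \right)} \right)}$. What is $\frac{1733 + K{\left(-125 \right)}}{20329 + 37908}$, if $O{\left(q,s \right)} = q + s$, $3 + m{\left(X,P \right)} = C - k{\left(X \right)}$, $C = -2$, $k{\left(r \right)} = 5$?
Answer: $\frac{1598}{58237} \approx 0.02744$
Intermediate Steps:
$m{\left(X,P \right)} = -10$ ($m{\left(X,P \right)} = -3 - 7 = -10$)
$K{\left(j \right)} = -10 + j$ ($K{\left(j \right)} = j - 10 = -10 + j$)
$\frac{1733 + K{\left(-125 \right)}}{20329 + 37908} = \frac{1733 - 135}{20329 + 37908} = \frac{1733 - 135}{58237} = 1598 \cdot \frac{1}{58237} = \frac{1598}{58237}$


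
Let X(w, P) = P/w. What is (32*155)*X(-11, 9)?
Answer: -44640/11 ≈ -4058.2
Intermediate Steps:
(32*155)*X(-11, 9) = (32*155)*(9/(-11)) = 4960*(9*(-1/11)) = 4960*(-9/11) = -44640/11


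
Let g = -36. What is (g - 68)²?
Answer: 10816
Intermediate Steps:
(g - 68)² = (-36 - 68)² = (-104)² = 10816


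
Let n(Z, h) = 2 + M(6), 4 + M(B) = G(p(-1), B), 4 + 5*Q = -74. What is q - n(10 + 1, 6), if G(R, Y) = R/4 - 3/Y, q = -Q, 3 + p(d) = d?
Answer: 191/10 ≈ 19.100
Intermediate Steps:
Q = -78/5 (Q = -⅘ + (⅕)*(-74) = -⅘ - 74/5 = -78/5 ≈ -15.600)
p(d) = -3 + d
q = 78/5 (q = -1*(-78/5) = 78/5 ≈ 15.600)
G(R, Y) = -3/Y + R/4 (G(R, Y) = R*(¼) - 3/Y = R/4 - 3/Y = -3/Y + R/4)
M(B) = -5 - 3/B (M(B) = -4 + (-3/B + (-3 - 1)/4) = -4 + (-3/B + (¼)*(-4)) = -4 + (-3/B - 1) = -4 + (-1 - 3/B) = -5 - 3/B)
n(Z, h) = -7/2 (n(Z, h) = 2 + (-5 - 3/6) = 2 + (-5 - 3*⅙) = 2 + (-5 - ½) = 2 - 11/2 = -7/2)
q - n(10 + 1, 6) = 78/5 - 1*(-7/2) = 78/5 + 7/2 = 191/10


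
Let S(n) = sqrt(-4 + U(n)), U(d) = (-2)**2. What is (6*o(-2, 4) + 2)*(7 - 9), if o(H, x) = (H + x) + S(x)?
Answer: -28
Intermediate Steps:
U(d) = 4
S(n) = 0 (S(n) = sqrt(-4 + 4) = sqrt(0) = 0)
o(H, x) = H + x (o(H, x) = (H + x) + 0 = H + x)
(6*o(-2, 4) + 2)*(7 - 9) = (6*(-2 + 4) + 2)*(7 - 9) = (6*2 + 2)*(-2) = (12 + 2)*(-2) = 14*(-2) = -28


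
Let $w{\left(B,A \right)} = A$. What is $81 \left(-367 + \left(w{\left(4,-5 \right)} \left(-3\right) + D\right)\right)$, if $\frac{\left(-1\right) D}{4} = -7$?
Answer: $-26244$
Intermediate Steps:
$D = 28$ ($D = \left(-4\right) \left(-7\right) = 28$)
$81 \left(-367 + \left(w{\left(4,-5 \right)} \left(-3\right) + D\right)\right) = 81 \left(-367 + \left(\left(-5\right) \left(-3\right) + 28\right)\right) = 81 \left(-367 + \left(15 + 28\right)\right) = 81 \left(-367 + 43\right) = 81 \left(-324\right) = -26244$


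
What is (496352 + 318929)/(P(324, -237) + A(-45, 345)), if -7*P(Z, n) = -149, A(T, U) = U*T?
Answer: -5706967/108526 ≈ -52.586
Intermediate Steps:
A(T, U) = T*U
P(Z, n) = 149/7 (P(Z, n) = -1/7*(-149) = 149/7)
(496352 + 318929)/(P(324, -237) + A(-45, 345)) = (496352 + 318929)/(149/7 - 45*345) = 815281/(149/7 - 15525) = 815281/(-108526/7) = 815281*(-7/108526) = -5706967/108526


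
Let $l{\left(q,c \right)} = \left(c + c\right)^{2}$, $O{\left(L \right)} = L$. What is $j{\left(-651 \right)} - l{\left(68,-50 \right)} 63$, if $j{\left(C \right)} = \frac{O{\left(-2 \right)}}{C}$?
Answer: $- \frac{410129998}{651} \approx -6.3 \cdot 10^{5}$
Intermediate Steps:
$l{\left(q,c \right)} = 4 c^{2}$ ($l{\left(q,c \right)} = \left(2 c\right)^{2} = 4 c^{2}$)
$j{\left(C \right)} = - \frac{2}{C}$
$j{\left(-651 \right)} - l{\left(68,-50 \right)} 63 = - \frac{2}{-651} - 4 \left(-50\right)^{2} \cdot 63 = \left(-2\right) \left(- \frac{1}{651}\right) - 4 \cdot 2500 \cdot 63 = \frac{2}{651} - 10000 \cdot 63 = \frac{2}{651} - 630000 = - \frac{410129998}{651}$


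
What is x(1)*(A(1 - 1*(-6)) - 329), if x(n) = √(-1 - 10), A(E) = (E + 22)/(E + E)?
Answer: -4577*I*√11/14 ≈ -1084.3*I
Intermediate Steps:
A(E) = (22 + E)/(2*E) (A(E) = (22 + E)/((2*E)) = (22 + E)*(1/(2*E)) = (22 + E)/(2*E))
x(n) = I*√11 (x(n) = √(-11) = I*√11)
x(1)*(A(1 - 1*(-6)) - 329) = (I*√11)*((22 + (1 - 1*(-6)))/(2*(1 - 1*(-6))) - 329) = (I*√11)*((22 + (1 + 6))/(2*(1 + 6)) - 329) = (I*√11)*((½)*(22 + 7)/7 - 329) = (I*√11)*((½)*(⅐)*29 - 329) = (I*√11)*(29/14 - 329) = (I*√11)*(-4577/14) = -4577*I*√11/14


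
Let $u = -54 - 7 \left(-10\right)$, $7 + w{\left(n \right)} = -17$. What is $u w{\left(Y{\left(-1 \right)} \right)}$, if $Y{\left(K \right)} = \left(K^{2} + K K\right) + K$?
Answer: $-384$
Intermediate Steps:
$Y{\left(K \right)} = K + 2 K^{2}$ ($Y{\left(K \right)} = \left(K^{2} + K^{2}\right) + K = 2 K^{2} + K = K + 2 K^{2}$)
$w{\left(n \right)} = -24$ ($w{\left(n \right)} = -7 - 17 = -24$)
$u = 16$ ($u = -54 - -70 = -54 + 70 = 16$)
$u w{\left(Y{\left(-1 \right)} \right)} = 16 \left(-24\right) = -384$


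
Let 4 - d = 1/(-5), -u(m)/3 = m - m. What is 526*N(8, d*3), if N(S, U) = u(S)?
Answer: 0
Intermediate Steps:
u(m) = 0 (u(m) = -3*(m - m) = -3*0 = 0)
d = 21/5 (d = 4 - 1/(-5) = 4 - 1*(-⅕) = 4 + ⅕ = 21/5 ≈ 4.2000)
N(S, U) = 0
526*N(8, d*3) = 526*0 = 0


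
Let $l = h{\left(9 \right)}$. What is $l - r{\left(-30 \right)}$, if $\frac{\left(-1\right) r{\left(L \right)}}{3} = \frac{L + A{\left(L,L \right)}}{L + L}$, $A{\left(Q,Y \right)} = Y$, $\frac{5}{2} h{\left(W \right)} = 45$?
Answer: $21$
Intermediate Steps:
$h{\left(W \right)} = 18$ ($h{\left(W \right)} = \frac{2}{5} \cdot 45 = 18$)
$r{\left(L \right)} = -3$ ($r{\left(L \right)} = - 3 \frac{L + L}{L + L} = - 3 \frac{2 L}{2 L} = - 3 \cdot 2 L \frac{1}{2 L} = \left(-3\right) 1 = -3$)
$l = 18$
$l - r{\left(-30 \right)} = 18 - -3 = 18 + 3 = 21$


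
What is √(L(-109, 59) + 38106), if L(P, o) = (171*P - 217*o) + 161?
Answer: 5*√273 ≈ 82.614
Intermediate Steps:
L(P, o) = 161 - 217*o + 171*P (L(P, o) = (-217*o + 171*P) + 161 = 161 - 217*o + 171*P)
√(L(-109, 59) + 38106) = √((161 - 217*59 + 171*(-109)) + 38106) = √((161 - 12803 - 18639) + 38106) = √(-31281 + 38106) = √6825 = 5*√273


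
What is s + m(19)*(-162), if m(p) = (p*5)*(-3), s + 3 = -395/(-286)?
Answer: 13204157/286 ≈ 46168.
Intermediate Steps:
s = -463/286 (s = -3 - 395/(-286) = -3 - 395*(-1/286) = -3 + 395/286 = -463/286 ≈ -1.6189)
m(p) = -15*p (m(p) = (5*p)*(-3) = -15*p)
s + m(19)*(-162) = -463/286 - 15*19*(-162) = -463/286 - 285*(-162) = -463/286 + 46170 = 13204157/286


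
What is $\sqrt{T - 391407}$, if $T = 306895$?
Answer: $4 i \sqrt{5282} \approx 290.71 i$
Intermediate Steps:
$\sqrt{T - 391407} = \sqrt{306895 - 391407} = \sqrt{-84512} = 4 i \sqrt{5282}$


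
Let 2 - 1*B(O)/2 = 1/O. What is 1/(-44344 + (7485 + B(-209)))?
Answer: -209/7702693 ≈ -2.7133e-5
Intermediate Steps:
B(O) = 4 - 2/O
1/(-44344 + (7485 + B(-209))) = 1/(-44344 + (7485 + (4 - 2/(-209)))) = 1/(-44344 + (7485 + (4 - 2*(-1/209)))) = 1/(-44344 + (7485 + (4 + 2/209))) = 1/(-44344 + (7485 + 838/209)) = 1/(-44344 + 1565203/209) = 1/(-7702693/209) = -209/7702693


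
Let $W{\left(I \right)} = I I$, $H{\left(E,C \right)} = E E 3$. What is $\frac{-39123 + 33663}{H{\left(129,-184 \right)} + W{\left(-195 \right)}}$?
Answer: $- \frac{65}{1047} \approx -0.062082$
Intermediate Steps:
$H{\left(E,C \right)} = 3 E^{2}$ ($H{\left(E,C \right)} = E^{2} \cdot 3 = 3 E^{2}$)
$W{\left(I \right)} = I^{2}$
$\frac{-39123 + 33663}{H{\left(129,-184 \right)} + W{\left(-195 \right)}} = \frac{-39123 + 33663}{3 \cdot 129^{2} + \left(-195\right)^{2}} = - \frac{5460}{3 \cdot 16641 + 38025} = - \frac{5460}{49923 + 38025} = - \frac{5460}{87948} = \left(-5460\right) \frac{1}{87948} = - \frac{65}{1047}$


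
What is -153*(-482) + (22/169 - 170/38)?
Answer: 236784459/3211 ≈ 73742.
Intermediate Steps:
-153*(-482) + (22/169 - 170/38) = 73746 + (22*(1/169) - 170*1/38) = 73746 + (22/169 - 85/19) = 73746 - 13947/3211 = 236784459/3211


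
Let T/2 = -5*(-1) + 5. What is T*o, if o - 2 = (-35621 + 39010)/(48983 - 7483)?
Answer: 86389/2075 ≈ 41.633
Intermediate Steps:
T = 20 (T = 2*(-5*(-1) + 5) = 2*(5 + 5) = 2*10 = 20)
o = 86389/41500 (o = 2 + (-35621 + 39010)/(48983 - 7483) = 2 + 3389/41500 = 86389/41500 ≈ 2.0817)
T*o = 20*(86389/41500) = 86389/2075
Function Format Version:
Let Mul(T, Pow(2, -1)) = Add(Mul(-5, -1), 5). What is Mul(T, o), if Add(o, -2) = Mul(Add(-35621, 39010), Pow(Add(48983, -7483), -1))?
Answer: Rational(86389, 2075) ≈ 41.633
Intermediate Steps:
T = 20 (T = Mul(2, Add(Mul(-5, -1), 5)) = Mul(2, Add(5, 5)) = Mul(2, 10) = 20)
o = Rational(86389, 41500) (o = Add(2, Mul(Add(-35621, 39010), Pow(Add(48983, -7483), -1))) = Add(2, Mul(3389, Pow(41500, -1))) = Add(2, Mul(3389, Rational(1, 41500))) = Add(2, Rational(3389, 41500)) = Rational(86389, 41500) ≈ 2.0817)
Mul(T, o) = Mul(20, Rational(86389, 41500)) = Rational(86389, 2075)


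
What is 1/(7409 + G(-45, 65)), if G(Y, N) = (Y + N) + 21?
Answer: 1/7450 ≈ 0.00013423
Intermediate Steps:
G(Y, N) = 21 + N + Y (G(Y, N) = (N + Y) + 21 = 21 + N + Y)
1/(7409 + G(-45, 65)) = 1/(7409 + (21 + 65 - 45)) = 1/(7409 + 41) = 1/7450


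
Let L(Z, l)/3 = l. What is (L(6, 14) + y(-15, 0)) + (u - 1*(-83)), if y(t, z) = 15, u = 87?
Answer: 227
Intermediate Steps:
L(Z, l) = 3*l
(L(6, 14) + y(-15, 0)) + (u - 1*(-83)) = (3*14 + 15) + (87 - 1*(-83)) = (42 + 15) + (87 + 83) = 57 + 170 = 227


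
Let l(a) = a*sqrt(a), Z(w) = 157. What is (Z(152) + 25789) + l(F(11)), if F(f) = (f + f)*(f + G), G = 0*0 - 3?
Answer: 25946 + 704*sqrt(11) ≈ 28281.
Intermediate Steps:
G = -3 (G = 0 - 3 = -3)
F(f) = 2*f*(-3 + f) (F(f) = (f + f)*(f - 3) = (2*f)*(-3 + f) = 2*f*(-3 + f))
l(a) = a**(3/2)
(Z(152) + 25789) + l(F(11)) = (157 + 25789) + (2*11*(-3 + 11))**(3/2) = 25946 + (2*11*8)**(3/2) = 25946 + 176**(3/2) = 25946 + 704*sqrt(11)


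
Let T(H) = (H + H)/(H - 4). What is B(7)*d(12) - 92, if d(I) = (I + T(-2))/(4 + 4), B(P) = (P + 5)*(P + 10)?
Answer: 231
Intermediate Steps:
T(H) = 2*H/(-4 + H) (T(H) = (2*H)/(-4 + H) = 2*H/(-4 + H))
B(P) = (5 + P)*(10 + P)
d(I) = 1/12 + I/8 (d(I) = (I + 2*(-2)/(-4 - 2))/(4 + 4) = (I + 2*(-2)/(-6))/8 = (I + 2*(-2)*(-1/6))*(1/8) = (I + 2/3)*(1/8) = (2/3 + I)*(1/8) = 1/12 + I/8)
B(7)*d(12) - 92 = (50 + 7**2 + 15*7)*(1/12 + (1/8)*12) - 92 = (50 + 49 + 105)*(1/12 + 3/2) - 92 = 204*(19/12) - 92 = 323 - 92 = 231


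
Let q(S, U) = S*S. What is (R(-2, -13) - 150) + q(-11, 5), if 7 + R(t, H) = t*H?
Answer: -10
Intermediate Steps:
q(S, U) = S²
R(t, H) = -7 + H*t (R(t, H) = -7 + t*H = -7 + H*t)
(R(-2, -13) - 150) + q(-11, 5) = ((-7 - 13*(-2)) - 150) + (-11)² = ((-7 + 26) - 150) + 121 = (19 - 150) + 121 = -131 + 121 = -10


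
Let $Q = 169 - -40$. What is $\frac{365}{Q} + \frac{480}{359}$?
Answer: $\frac{231355}{75031} \approx 3.0835$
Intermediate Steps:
$Q = 209$ ($Q = 169 + 40 = 209$)
$\frac{365}{Q} + \frac{480}{359} = \frac{365}{209} + \frac{480}{359} = \frac{231355}{75031}$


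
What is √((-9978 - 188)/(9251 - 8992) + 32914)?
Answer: 32*√2153585/259 ≈ 181.31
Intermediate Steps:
√((-9978 - 188)/(9251 - 8992) + 32914) = √(-10166/259 + 32914) = √(8514560/259) = 32*√2153585/259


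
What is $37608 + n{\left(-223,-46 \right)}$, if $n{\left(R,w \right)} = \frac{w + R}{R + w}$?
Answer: $37609$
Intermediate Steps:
$n{\left(R,w \right)} = 1$ ($n{\left(R,w \right)} = \frac{R + w}{R + w} = 1$)
$37608 + n{\left(-223,-46 \right)} = 37608 + 1 = 37609$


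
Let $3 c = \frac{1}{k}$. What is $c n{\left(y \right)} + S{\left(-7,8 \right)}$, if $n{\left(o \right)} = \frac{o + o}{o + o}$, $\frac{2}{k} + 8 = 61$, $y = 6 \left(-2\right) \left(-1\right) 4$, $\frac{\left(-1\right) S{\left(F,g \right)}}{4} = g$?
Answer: $- \frac{139}{6} \approx -23.167$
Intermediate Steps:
$S{\left(F,g \right)} = - 4 g$
$y = 48$ ($y = \left(-12\right) \left(-1\right) 4 = 12 \cdot 4 = 48$)
$k = \frac{2}{53}$ ($k = \frac{2}{-8 + 61} = \frac{2}{53} \approx 0.037736$)
$n{\left(o \right)} = 1$ ($n{\left(o \right)} = \frac{2 o}{2 o} = 2 o \frac{1}{2 o} = 1$)
$c = \frac{53}{6}$ ($c = \frac{1}{3 \cdot \frac{2}{53}} = \frac{1}{3} \cdot \frac{53}{2} = \frac{53}{6} \approx 8.8333$)
$c n{\left(y \right)} + S{\left(-7,8 \right)} = \frac{53}{6} \cdot 1 - 32 = \frac{53}{6} - 32 = - \frac{139}{6}$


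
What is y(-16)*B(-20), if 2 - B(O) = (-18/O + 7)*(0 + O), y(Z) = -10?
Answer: -1600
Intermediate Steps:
B(O) = 2 - O*(7 - 18/O) (B(O) = 2 - (-18/O + 7)*(0 + O) = 2 - (7 - 18/O)*O = 2 - O*(7 - 18/O))
y(-16)*B(-20) = -10*(20 - 7*(-20)) = -10*(20 + 140) = -10*160 = -1600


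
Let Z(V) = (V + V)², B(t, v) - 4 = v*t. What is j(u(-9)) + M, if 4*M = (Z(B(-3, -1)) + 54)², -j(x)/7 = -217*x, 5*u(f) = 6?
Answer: 87239/5 ≈ 17448.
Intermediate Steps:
B(t, v) = 4 + t*v (B(t, v) = 4 + v*t = 4 + t*v)
u(f) = 6/5 (u(f) = (⅕)*6 = 6/5)
Z(V) = 4*V² (Z(V) = (2*V)² = 4*V²)
j(x) = 1519*x (j(x) = -(-1519)*x = 1519*x)
M = 15625 (M = (4*(4 - 3*(-1))² + 54)²/4 = (4*(4 + 3)² + 54)²/4 = (4*7² + 54)²/4 = (4*49 + 54)²/4 = (196 + 54)²/4 = (¼)*250² = (¼)*62500 = 15625)
j(u(-9)) + M = 1519*(6/5) + 15625 = 9114/5 + 15625 = 87239/5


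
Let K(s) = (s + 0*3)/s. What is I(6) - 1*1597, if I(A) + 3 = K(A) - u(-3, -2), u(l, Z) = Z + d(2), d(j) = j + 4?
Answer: -1603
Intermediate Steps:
d(j) = 4 + j
u(l, Z) = 6 + Z (u(l, Z) = Z + (4 + 2) = Z + 6 = 6 + Z)
K(s) = 1 (K(s) = (s + 0)/s = s/s = 1)
I(A) = -6 (I(A) = -3 + (1 - (6 - 2)) = -3 + (1 - 1*4) = -3 + (1 - 4) = -3 - 3 = -6)
I(6) - 1*1597 = -6 - 1*1597 = -6 - 1597 = -1603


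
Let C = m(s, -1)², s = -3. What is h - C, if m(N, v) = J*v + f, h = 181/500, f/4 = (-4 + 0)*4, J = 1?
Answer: -2112319/500 ≈ -4224.6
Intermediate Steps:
f = -64 (f = 4*((-4 + 0)*4) = 4*(-4*4) = 4*(-16) = -64)
h = 181/500 (h = 181*(1/500) = 181/500 ≈ 0.36200)
m(N, v) = -64 + v (m(N, v) = 1*v - 64 = v - 64 = -64 + v)
C = 4225 (C = (-64 - 1)² = (-65)² = 4225)
h - C = 181/500 - 1*4225 = 181/500 - 4225 = -2112319/500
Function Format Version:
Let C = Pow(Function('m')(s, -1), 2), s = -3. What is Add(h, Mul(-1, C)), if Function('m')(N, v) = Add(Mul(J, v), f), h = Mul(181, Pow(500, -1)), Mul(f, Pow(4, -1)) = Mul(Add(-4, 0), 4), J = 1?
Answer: Rational(-2112319, 500) ≈ -4224.6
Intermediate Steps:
f = -64 (f = Mul(4, Mul(Add(-4, 0), 4)) = Mul(4, Mul(-4, 4)) = Mul(4, -16) = -64)
h = Rational(181, 500) (h = Mul(181, Rational(1, 500)) = Rational(181, 500) ≈ 0.36200)
Function('m')(N, v) = Add(-64, v) (Function('m')(N, v) = Add(Mul(1, v), -64) = Add(v, -64) = Add(-64, v))
C = 4225 (C = Pow(Add(-64, -1), 2) = Pow(-65, 2) = 4225)
Add(h, Mul(-1, C)) = Add(Rational(181, 500), Mul(-1, 4225)) = Add(Rational(181, 500), -4225) = Rational(-2112319, 500)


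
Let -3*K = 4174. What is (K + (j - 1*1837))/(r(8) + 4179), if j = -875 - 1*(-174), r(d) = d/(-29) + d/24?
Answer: -170926/181789 ≈ -0.94024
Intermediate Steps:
K = -4174/3 (K = -⅓*4174 = -4174/3 ≈ -1391.3)
r(d) = 5*d/696 (r(d) = d*(-1/29) + d*(1/24) = -d/29 + d/24 = 5*d/696)
j = -701 (j = -875 + 174 = -701)
(K + (j - 1*1837))/(r(8) + 4179) = (-4174/3 + (-701 - 1*1837))/((5/696)*8 + 4179) = (-4174/3 + (-701 - 1837))/(5/87 + 4179) = (-4174/3 - 2538)/(363578/87) = -11788/3*87/363578 = -170926/181789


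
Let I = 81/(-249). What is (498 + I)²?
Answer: 1706268249/6889 ≈ 2.4768e+5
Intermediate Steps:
I = -27/83 (I = 81*(-1/249) = -27/83 ≈ -0.32530)
(498 + I)² = (498 - 27/83)² = (41307/83)² = 1706268249/6889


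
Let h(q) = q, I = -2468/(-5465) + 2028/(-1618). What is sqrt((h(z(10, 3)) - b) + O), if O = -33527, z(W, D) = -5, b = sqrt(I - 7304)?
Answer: sqrt(-655445872999272700 - 4421185*I*sqrt(142786060827923530))/4421185 ≈ 0.23337 - 183.12*I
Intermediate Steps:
I = -3544898/4421185 (I = -2468*(-1/5465) + 2028*(-1/1618) = 2468/5465 - 1014/809 = -3544898/4421185 ≈ -0.80180)
b = I*sqrt(142786060827923530)/4421185 (b = sqrt(-3544898/4421185 - 7304) = sqrt(-32295880138/4421185) = I*sqrt(142786060827923530)/4421185 ≈ 85.468*I)
sqrt((h(z(10, 3)) - b) + O) = sqrt((-5 - I*sqrt(142786060827923530)/4421185) - 33527) = sqrt(-33532 - I*sqrt(142786060827923530)/4421185)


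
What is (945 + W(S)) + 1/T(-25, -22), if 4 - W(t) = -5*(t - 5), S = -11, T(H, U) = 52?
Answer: 45189/52 ≈ 869.02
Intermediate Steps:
W(t) = -21 + 5*t (W(t) = 4 - (-5)*(t - 5) = 4 - (-5)*(-5 + t) = 4 - (25 - 5*t) = 4 + (-25 + 5*t) = -21 + 5*t)
(945 + W(S)) + 1/T(-25, -22) = (945 + (-21 + 5*(-11))) + 1/52 = (945 + (-21 - 55)) + 1/52 = (945 - 76) + 1/52 = 869 + 1/52 = 45189/52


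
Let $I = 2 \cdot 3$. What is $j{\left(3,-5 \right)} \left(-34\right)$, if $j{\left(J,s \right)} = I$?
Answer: $-204$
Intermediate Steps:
$I = 6$
$j{\left(J,s \right)} = 6$
$j{\left(3,-5 \right)} \left(-34\right) = 6 \left(-34\right) = -204$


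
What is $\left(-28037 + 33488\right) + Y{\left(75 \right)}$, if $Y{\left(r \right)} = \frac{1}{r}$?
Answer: $\frac{408826}{75} \approx 5451.0$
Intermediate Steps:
$\left(-28037 + 33488\right) + Y{\left(75 \right)} = \left(-28037 + 33488\right) + \frac{1}{75} = 5451 + \frac{1}{75} = \frac{408826}{75}$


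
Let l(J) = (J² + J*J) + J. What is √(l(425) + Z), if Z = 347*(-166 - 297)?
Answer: √201014 ≈ 448.35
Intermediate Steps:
l(J) = J + 2*J² (l(J) = (J² + J²) + J = 2*J² + J = J + 2*J²)
Z = -160661 (Z = 347*(-463) = -160661)
√(l(425) + Z) = √(425*(1 + 2*425) - 160661) = √(425*(1 + 850) - 160661) = √(425*851 - 160661) = √(361675 - 160661) = √201014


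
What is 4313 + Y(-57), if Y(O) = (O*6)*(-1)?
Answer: 4655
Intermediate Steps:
Y(O) = -6*O (Y(O) = (6*O)*(-1) = -6*O)
4313 + Y(-57) = 4313 - 6*(-57) = 4313 + 342 = 4655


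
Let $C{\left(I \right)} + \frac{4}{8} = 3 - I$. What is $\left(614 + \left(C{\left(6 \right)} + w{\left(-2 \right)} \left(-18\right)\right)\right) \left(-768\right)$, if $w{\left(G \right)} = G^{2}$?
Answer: $-413568$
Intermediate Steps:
$C{\left(I \right)} = \frac{5}{2} - I$ ($C{\left(I \right)} = - \frac{1}{2} - \left(-3 + I\right) = \frac{5}{2} - I$)
$\left(614 + \left(C{\left(6 \right)} + w{\left(-2 \right)} \left(-18\right)\right)\right) \left(-768\right) = \left(614 + \left(\left(\frac{5}{2} - 6\right) + \left(-2\right)^{2} \left(-18\right)\right)\right) \left(-768\right) = \left(614 + \left(\left(\frac{5}{2} - 6\right) + 4 \left(-18\right)\right)\right) \left(-768\right) = \left(614 - \frac{151}{2}\right) \left(-768\right) = \frac{1077}{2} \left(-768\right) = -413568$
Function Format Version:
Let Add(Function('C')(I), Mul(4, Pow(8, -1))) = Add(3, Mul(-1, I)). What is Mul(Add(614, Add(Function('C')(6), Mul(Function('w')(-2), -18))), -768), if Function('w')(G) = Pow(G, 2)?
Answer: -413568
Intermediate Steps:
Function('C')(I) = Add(Rational(5, 2), Mul(-1, I)) (Function('C')(I) = Add(Rational(-1, 2), Add(3, Mul(-1, I))) = Add(Rational(5, 2), Mul(-1, I)))
Mul(Add(614, Add(Function('C')(6), Mul(Function('w')(-2), -18))), -768) = Mul(Add(614, Add(Add(Rational(5, 2), Mul(-1, 6)), Mul(Pow(-2, 2), -18))), -768) = Mul(Add(614, Add(Add(Rational(5, 2), -6), Mul(4, -18))), -768) = Mul(Add(614, Add(Rational(-7, 2), -72)), -768) = Mul(Add(614, Rational(-151, 2)), -768) = Mul(Rational(1077, 2), -768) = -413568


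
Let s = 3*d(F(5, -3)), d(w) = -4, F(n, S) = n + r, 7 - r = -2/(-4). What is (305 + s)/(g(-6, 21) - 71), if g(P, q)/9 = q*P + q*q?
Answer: 293/2764 ≈ 0.10601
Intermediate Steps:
r = 13/2 (r = 7 - (-2)/(-4) = 7 - (-2)*(-1)/4 = 7 - 1*½ = 7 - ½ = 13/2 ≈ 6.5000)
F(n, S) = 13/2 + n (F(n, S) = n + 13/2 = 13/2 + n)
g(P, q) = 9*q² + 9*P*q (g(P, q) = 9*(q*P + q*q) = 9*(P*q + q²) = 9*(q² + P*q) = 9*q² + 9*P*q)
s = -12 (s = 3*(-4) = -12)
(305 + s)/(g(-6, 21) - 71) = (305 - 12)/(9*21*(-6 + 21) - 71) = 293/(9*21*15 - 71) = 293/(2835 - 71) = 293/2764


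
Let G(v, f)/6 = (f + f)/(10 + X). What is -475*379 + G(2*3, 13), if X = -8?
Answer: -179947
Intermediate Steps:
G(v, f) = 6*f (G(v, f) = 6*((f + f)/(10 - 8)) = 6*((2*f)/2) = 6*((2*f)*(½)) = 6*f)
-475*379 + G(2*3, 13) = -475*379 + 6*13 = -180025 + 78 = -179947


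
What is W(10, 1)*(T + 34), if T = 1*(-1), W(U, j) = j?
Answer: 33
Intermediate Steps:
T = -1
W(10, 1)*(T + 34) = 1*(-1 + 34) = 1*33 = 33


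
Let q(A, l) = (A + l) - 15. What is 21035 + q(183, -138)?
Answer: 21065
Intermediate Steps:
q(A, l) = -15 + A + l
21035 + q(183, -138) = 21035 + (-15 + 183 - 138) = 21035 + 30 = 21065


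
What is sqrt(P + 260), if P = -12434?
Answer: I*sqrt(12174) ≈ 110.34*I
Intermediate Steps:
sqrt(P + 260) = sqrt(-12434 + 260) = sqrt(-12174) = I*sqrt(12174)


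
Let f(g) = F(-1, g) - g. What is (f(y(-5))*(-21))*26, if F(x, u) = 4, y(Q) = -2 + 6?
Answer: 0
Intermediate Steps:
y(Q) = 4
f(g) = 4 - g
(f(y(-5))*(-21))*26 = ((4 - 1*4)*(-21))*26 = ((4 - 4)*(-21))*26 = (0*(-21))*26 = 0*26 = 0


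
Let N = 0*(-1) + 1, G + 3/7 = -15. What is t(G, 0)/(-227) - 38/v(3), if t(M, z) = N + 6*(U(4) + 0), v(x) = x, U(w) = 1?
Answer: -8647/681 ≈ -12.698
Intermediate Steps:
G = -108/7 (G = -3/7 - 15 = -108/7 ≈ -15.429)
N = 1 (N = 0 + 1 = 1)
t(M, z) = 7 (t(M, z) = 1 + 6*(1 + 0) = 1 + 6*1 = 1 + 6 = 7)
t(G, 0)/(-227) - 38/v(3) = 7/(-227) - 38/3 = 7*(-1/227) - 38*1/3 = -7/227 - 38/3 = -8647/681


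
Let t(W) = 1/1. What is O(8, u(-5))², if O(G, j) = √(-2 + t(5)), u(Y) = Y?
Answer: -1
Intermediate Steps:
t(W) = 1
O(G, j) = I (O(G, j) = √(-2 + 1) = √(-1) = I)
O(8, u(-5))² = I² = -1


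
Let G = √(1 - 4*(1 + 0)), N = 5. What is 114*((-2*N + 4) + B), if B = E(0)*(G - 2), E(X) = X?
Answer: -684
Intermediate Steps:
G = I*√3 (G = √(1 - 4*1) = √(1 - 4) = √(-3) = I*√3 ≈ 1.732*I)
B = 0 (B = 0*(I*√3 - 2) = 0*(-2 + I*√3) = 0)
114*((-2*N + 4) + B) = 114*((-2*5 + 4) + 0) = 114*((-10 + 4) + 0) = 114*(-6 + 0) = 114*(-6) = -684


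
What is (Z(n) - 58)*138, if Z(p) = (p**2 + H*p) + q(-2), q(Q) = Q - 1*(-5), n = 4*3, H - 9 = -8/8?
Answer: 25530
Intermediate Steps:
H = 8 (H = 9 - 8/8 = 9 - 8*1/8 = 9 - 1 = 8)
n = 12
q(Q) = 5 + Q (q(Q) = Q + 5 = 5 + Q)
Z(p) = 3 + p**2 + 8*p (Z(p) = (p**2 + 8*p) + (5 - 2) = (p**2 + 8*p) + 3 = 3 + p**2 + 8*p)
(Z(n) - 58)*138 = ((3 + 12**2 + 8*12) - 58)*138 = ((3 + 144 + 96) - 58)*138 = (243 - 58)*138 = 185*138 = 25530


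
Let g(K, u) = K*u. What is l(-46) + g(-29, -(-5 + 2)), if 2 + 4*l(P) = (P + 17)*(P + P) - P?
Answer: 591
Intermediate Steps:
l(P) = -1/2 - P/4 + P*(17 + P)/2 (l(P) = -1/2 + ((P + 17)*(P + P) - P)/4 = -1/2 + ((17 + P)*(2*P) - P)/4 = -1/2 + (2*P*(17 + P) - P)/4 = -1/2 + (-P + 2*P*(17 + P))/4 = -1/2 + (-P/4 + P*(17 + P)/2) = -1/2 - P/4 + P*(17 + P)/2)
l(-46) + g(-29, -(-5 + 2)) = (-1/2 + (1/2)*(-46)**2 + (33/4)*(-46)) - (-29)*(-5 + 2) = (-1/2 + (1/2)*2116 - 759/2) - (-29)*(-3) = (-1/2 + 1058 - 759/2) - 29*3 = 678 - 87 = 591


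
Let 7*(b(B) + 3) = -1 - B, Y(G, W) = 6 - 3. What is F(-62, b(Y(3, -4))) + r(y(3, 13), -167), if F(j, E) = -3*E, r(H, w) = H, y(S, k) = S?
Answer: 96/7 ≈ 13.714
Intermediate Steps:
Y(G, W) = 3
b(B) = -22/7 - B/7 (b(B) = -3 + (-1 - B)/7 = -3 + (-⅐ - B/7) = -22/7 - B/7)
F(-62, b(Y(3, -4))) + r(y(3, 13), -167) = -3*(-22/7 - ⅐*3) + 3 = -3*(-22/7 - 3/7) + 3 = -3*(-25/7) + 3 = 75/7 + 3 = 96/7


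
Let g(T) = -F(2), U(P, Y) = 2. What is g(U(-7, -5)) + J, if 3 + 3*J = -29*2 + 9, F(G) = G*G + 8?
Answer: -88/3 ≈ -29.333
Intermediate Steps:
F(G) = 8 + G**2 (F(G) = G**2 + 8 = 8 + G**2)
g(T) = -12 (g(T) = -(8 + 2**2) = -(8 + 4) = -1*12 = -12)
J = -52/3 (J = -1 + (-29*2 + 9)/3 = -1 + (-58 + 9)/3 = -1 + (1/3)*(-49) = -1 - 49/3 = -52/3 ≈ -17.333)
g(U(-7, -5)) + J = -12 - 52/3 = -88/3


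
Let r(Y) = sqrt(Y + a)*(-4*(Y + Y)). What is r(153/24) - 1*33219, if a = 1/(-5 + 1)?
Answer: -33219 - 357*sqrt(2)/4 ≈ -33345.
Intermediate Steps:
a = -1/4 (a = 1/(-4) = -1/4 ≈ -0.25000)
r(Y) = -8*Y*sqrt(-1/4 + Y) (r(Y) = sqrt(Y - 1/4)*(-4*(Y + Y)) = sqrt(-1/4 + Y)*(-8*Y) = -8*Y*sqrt(-1/4 + Y))
r(153/24) - 1*33219 = -4*153/24*sqrt(-1 + 4*(153/24)) - 1*33219 = -4*153*(1/24)*sqrt(-1 + 4*(153*(1/24))) - 33219 = -4*51/8*sqrt(-1 + 4*(51/8)) - 33219 = -4*51/8*sqrt(-1 + 51/2) - 33219 = -4*51/8*sqrt(49/2) - 33219 = -4*51/8*7*sqrt(2)/2 - 33219 = -357*sqrt(2)/4 - 33219 = -33219 - 357*sqrt(2)/4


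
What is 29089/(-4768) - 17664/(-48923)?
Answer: -1338899195/233264864 ≈ -5.7398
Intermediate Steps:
29089/(-4768) - 17664/(-48923) = 29089*(-1/4768) - 17664*(-1/48923) = -29089/4768 + 17664/48923 = -1338899195/233264864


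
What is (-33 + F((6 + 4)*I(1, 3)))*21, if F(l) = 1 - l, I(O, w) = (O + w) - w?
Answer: -882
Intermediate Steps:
I(O, w) = O
(-33 + F((6 + 4)*I(1, 3)))*21 = (-33 + (1 - (6 + 4)))*21 = (-33 + (1 - 10))*21 = (-33 - 9)*21 = -42*21 = -882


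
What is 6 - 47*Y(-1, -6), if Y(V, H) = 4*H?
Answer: 1134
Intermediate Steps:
6 - 47*Y(-1, -6) = 6 - 188*(-6) = 6 - 47*(-24) = 6 + 1128 = 1134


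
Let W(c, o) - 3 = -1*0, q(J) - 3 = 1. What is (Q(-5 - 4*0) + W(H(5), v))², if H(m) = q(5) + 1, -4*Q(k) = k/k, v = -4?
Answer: 121/16 ≈ 7.5625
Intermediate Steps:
q(J) = 4 (q(J) = 3 + 1 = 4)
Q(k) = -¼ (Q(k) = -k/(4*k) = -¼*1 = -¼)
H(m) = 5 (H(m) = 4 + 1 = 5)
W(c, o) = 3 (W(c, o) = 3 - 1*0 = 3 + 0 = 3)
(Q(-5 - 4*0) + W(H(5), v))² = (-¼ + 3)² = (11/4)² = 121/16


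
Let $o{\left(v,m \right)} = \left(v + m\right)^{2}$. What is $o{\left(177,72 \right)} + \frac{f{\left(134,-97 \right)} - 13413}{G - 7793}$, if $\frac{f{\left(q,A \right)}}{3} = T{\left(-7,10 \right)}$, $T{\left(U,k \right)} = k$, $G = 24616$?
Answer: $\frac{1043029440}{16823} \approx 62000.0$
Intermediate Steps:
$f{\left(q,A \right)} = 30$ ($f{\left(q,A \right)} = 3 \cdot 10 = 30$)
$o{\left(v,m \right)} = \left(m + v\right)^{2}$
$o{\left(177,72 \right)} + \frac{f{\left(134,-97 \right)} - 13413}{G - 7793} = \left(72 + 177\right)^{2} + \frac{30 - 13413}{24616 - 7793} = 249^{2} - \frac{13383}{16823} = 62001 - \frac{13383}{16823} = \frac{1043029440}{16823}$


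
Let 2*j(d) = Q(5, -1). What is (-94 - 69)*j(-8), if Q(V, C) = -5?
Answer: 815/2 ≈ 407.50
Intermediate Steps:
j(d) = -5/2 (j(d) = (1/2)*(-5) = -5/2)
(-94 - 69)*j(-8) = (-94 - 69)*(-5/2) = -163*(-5/2) = 815/2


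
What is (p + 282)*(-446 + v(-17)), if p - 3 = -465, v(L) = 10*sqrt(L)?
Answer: 80280 - 1800*I*sqrt(17) ≈ 80280.0 - 7421.6*I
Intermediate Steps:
p = -462 (p = 3 - 465 = -462)
(p + 282)*(-446 + v(-17)) = (-462 + 282)*(-446 + 10*sqrt(-17)) = -180*(-446 + 10*(I*sqrt(17))) = -180*(-446 + 10*I*sqrt(17)) = 80280 - 1800*I*sqrt(17)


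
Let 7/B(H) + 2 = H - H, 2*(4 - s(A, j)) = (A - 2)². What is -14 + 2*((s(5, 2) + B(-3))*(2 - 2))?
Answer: -14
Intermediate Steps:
s(A, j) = 4 - (-2 + A)²/2 (s(A, j) = 4 - (A - 2)²/2 = 4 - (-2 + A)²/2)
B(H) = -7/2 (B(H) = 7/(-2 + (H - H)) = 7/(-2 + 0) = 7/(-2) = 7*(-½) = -7/2)
-14 + 2*((s(5, 2) + B(-3))*(2 - 2)) = -14 + 2*(((4 - (-2 + 5)²/2) - 7/2)*(2 - 2)) = -14 + 2*(((4 - ½*3²) - 7/2)*0) = -14 + 2*(((4 - ½*9) - 7/2)*0) = -14 + 2*(((4 - 9/2) - 7/2)*0) = -14 + 2*((-½ - 7/2)*0) = -14 + 2*(-4*0) = -14 + 2*0 = -14 + 0 = -14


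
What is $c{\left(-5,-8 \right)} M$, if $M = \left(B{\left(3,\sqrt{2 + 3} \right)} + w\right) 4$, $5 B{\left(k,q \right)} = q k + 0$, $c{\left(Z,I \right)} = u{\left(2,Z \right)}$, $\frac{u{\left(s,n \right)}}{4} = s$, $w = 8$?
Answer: $256 + \frac{96 \sqrt{5}}{5} \approx 298.93$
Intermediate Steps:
$u{\left(s,n \right)} = 4 s$
$c{\left(Z,I \right)} = 8$ ($c{\left(Z,I \right)} = 4 \cdot 2 = 8$)
$B{\left(k,q \right)} = \frac{k q}{5}$ ($B{\left(k,q \right)} = \frac{q k + 0}{5} = \frac{k q + 0}{5} = \frac{k q}{5}$)
$M = 32 + \frac{12 \sqrt{5}}{5}$ ($M = \left(\frac{1}{5} \cdot 3 \sqrt{2 + 3} + 8\right) 4 = \left(\frac{1}{5} \cdot 3 \sqrt{5} + 8\right) 4 = \left(\frac{3 \sqrt{5}}{5} + 8\right) 4 = \left(8 + \frac{3 \sqrt{5}}{5}\right) 4 = 32 + \frac{12 \sqrt{5}}{5} \approx 37.367$)
$c{\left(-5,-8 \right)} M = 8 \left(32 + \frac{12 \sqrt{5}}{5}\right) = 256 + \frac{96 \sqrt{5}}{5}$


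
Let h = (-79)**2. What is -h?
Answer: -6241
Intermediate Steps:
h = 6241
-h = -1*6241 = -6241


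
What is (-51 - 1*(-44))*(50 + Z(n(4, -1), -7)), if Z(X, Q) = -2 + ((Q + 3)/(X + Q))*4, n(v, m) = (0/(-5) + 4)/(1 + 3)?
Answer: -1064/3 ≈ -354.67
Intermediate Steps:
n(v, m) = 1 (n(v, m) = (0*(-⅕) + 4)/4 = (0 + 4)*(¼) = 4*(¼) = 1)
Z(X, Q) = -2 + 4*(3 + Q)/(Q + X) (Z(X, Q) = -2 + ((3 + Q)/(Q + X))*4 = -2 + 4*(3 + Q)/(Q + X))
(-51 - 1*(-44))*(50 + Z(n(4, -1), -7)) = (-51 - 1*(-44))*(50 + 2*(6 - 7 - 1*1)/(-7 + 1)) = (-51 + 44)*(50 + 2*(6 - 7 - 1)/(-6)) = -7*(50 + 2*(-⅙)*(-2)) = -7*(50 + ⅔) = -7*152/3 = -1064/3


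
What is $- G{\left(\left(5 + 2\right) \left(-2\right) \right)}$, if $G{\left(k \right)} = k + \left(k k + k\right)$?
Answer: $-168$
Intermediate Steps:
$G{\left(k \right)} = k^{2} + 2 k$ ($G{\left(k \right)} = k + \left(k^{2} + k\right) = k + \left(k + k^{2}\right) = k^{2} + 2 k$)
$- G{\left(\left(5 + 2\right) \left(-2\right) \right)} = - \left(5 + 2\right) \left(-2\right) \left(2 + \left(5 + 2\right) \left(-2\right)\right) = - 7 \left(-2\right) \left(2 + 7 \left(-2\right)\right) = - \left(-14\right) \left(2 - 14\right) = - \left(-14\right) \left(-12\right) = \left(-1\right) 168 = -168$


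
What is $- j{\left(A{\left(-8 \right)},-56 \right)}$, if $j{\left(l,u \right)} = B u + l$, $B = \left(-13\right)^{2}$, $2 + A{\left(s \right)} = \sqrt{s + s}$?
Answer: $9466 - 4 i \approx 9466.0 - 4.0 i$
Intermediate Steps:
$A{\left(s \right)} = -2 + \sqrt{2} \sqrt{s}$ ($A{\left(s \right)} = -2 + \sqrt{s + s} = -2 + \sqrt{2 s} = -2 + \sqrt{2} \sqrt{s}$)
$B = 169$
$j{\left(l,u \right)} = l + 169 u$ ($j{\left(l,u \right)} = 169 u + l = l + 169 u$)
$- j{\left(A{\left(-8 \right)},-56 \right)} = - (\left(-2 + \sqrt{2} \sqrt{-8}\right) + 169 \left(-56\right)) = - (\left(-2 + \sqrt{2} \cdot 2 i \sqrt{2}\right) - 9464) = - (\left(-2 + 4 i\right) - 9464) = - (-9466 + 4 i) = 9466 - 4 i$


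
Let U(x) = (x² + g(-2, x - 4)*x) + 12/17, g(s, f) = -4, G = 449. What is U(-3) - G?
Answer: -7264/17 ≈ -427.29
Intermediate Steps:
U(x) = 12/17 + x² - 4*x (U(x) = (x² - 4*x) + 12/17 = 12/17 + x² - 4*x)
U(-3) - G = (12/17 + (-3)² - 4*(-3)) - 1*449 = (12/17 + 9 + 12) - 449 = 369/17 - 449 = -7264/17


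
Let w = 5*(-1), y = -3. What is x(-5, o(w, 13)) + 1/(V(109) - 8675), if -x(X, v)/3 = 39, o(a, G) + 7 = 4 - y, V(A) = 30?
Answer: -1011466/8645 ≈ -117.00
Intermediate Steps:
w = -5
o(a, G) = 0 (o(a, G) = -7 + (4 - 1*(-3)) = -7 + (4 + 3) = -7 + 7 = 0)
x(X, v) = -117 (x(X, v) = -3*39 = -117)
x(-5, o(w, 13)) + 1/(V(109) - 8675) = -117 + 1/(30 - 8675) = -117 + 1/(-8645) = -117 - 1/8645 = -1011466/8645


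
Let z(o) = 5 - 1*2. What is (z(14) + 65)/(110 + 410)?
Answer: 17/130 ≈ 0.13077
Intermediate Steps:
z(o) = 3 (z(o) = 5 - 2 = 3)
(z(14) + 65)/(110 + 410) = (3 + 65)/(110 + 410) = 68/520 = 68*(1/520) = 17/130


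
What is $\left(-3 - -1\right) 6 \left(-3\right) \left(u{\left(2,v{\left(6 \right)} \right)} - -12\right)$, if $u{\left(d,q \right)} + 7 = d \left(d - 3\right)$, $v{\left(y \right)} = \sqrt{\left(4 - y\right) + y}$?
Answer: $108$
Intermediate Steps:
$v{\left(y \right)} = 2$ ($v{\left(y \right)} = \sqrt{4} = 2$)
$u{\left(d,q \right)} = -7 + d \left(-3 + d\right)$ ($u{\left(d,q \right)} = -7 + d \left(d - 3\right) = -7 + d \left(-3 + d\right)$)
$\left(-3 - -1\right) 6 \left(-3\right) \left(u{\left(2,v{\left(6 \right)} \right)} - -12\right) = \left(-3 - -1\right) 6 \left(-3\right) \left(\left(-7 + 2^{2} - 6\right) - -12\right) = \left(-3 + 1\right) \left(-18\right) \left(\left(-7 + 4 - 6\right) + 12\right) = \left(-2\right) \left(-18\right) \left(-9 + 12\right) = 36 \cdot 3 = 108$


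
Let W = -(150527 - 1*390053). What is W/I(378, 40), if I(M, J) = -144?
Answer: -13307/8 ≈ -1663.4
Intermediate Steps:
W = 239526 (W = -(150527 - 390053) = -1*(-239526) = 239526)
W/I(378, 40) = 239526/(-144) = 239526*(-1/144) = -13307/8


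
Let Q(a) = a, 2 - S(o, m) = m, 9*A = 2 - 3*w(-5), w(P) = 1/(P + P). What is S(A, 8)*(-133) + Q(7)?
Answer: 805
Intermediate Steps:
w(P) = 1/(2*P)
A = 23/90 (A = (2 - 3/(2*(-5)))/9 = (2 - 3*(-1)/(2*5))/9 = (2 - 3*(-⅒))/9 = (2 + 3/10)/9 = (⅑)*(23/10) = 23/90 ≈ 0.25556)
S(o, m) = 2 - m
S(A, 8)*(-133) + Q(7) = (2 - 1*8)*(-133) + 7 = (2 - 8)*(-133) + 7 = -6*(-133) + 7 = 798 + 7 = 805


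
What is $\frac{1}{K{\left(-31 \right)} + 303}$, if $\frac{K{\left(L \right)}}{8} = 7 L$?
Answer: $- \frac{1}{1433} \approx -0.00069784$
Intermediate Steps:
$K{\left(L \right)} = 56 L$ ($K{\left(L \right)} = 8 \cdot 7 L = 56 L$)
$\frac{1}{K{\left(-31 \right)} + 303} = \frac{1}{56 \left(-31\right) + 303} = \frac{1}{-1736 + 303} = \frac{1}{-1433} = - \frac{1}{1433}$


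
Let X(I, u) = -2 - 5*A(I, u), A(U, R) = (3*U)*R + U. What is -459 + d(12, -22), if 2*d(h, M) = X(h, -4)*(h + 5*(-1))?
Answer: 1844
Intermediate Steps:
A(U, R) = U + 3*R*U (A(U, R) = 3*R*U + U = U + 3*R*U)
X(I, u) = -2 - 5*I*(1 + 3*u)
d(h, M) = (-5 + h)*(-2 + 55*h)/2 (d(h, M) = ((-2 - 5*h*(1 + 3*(-4)))*(h + 5*(-1)))/2 = ((-2 - 5*h*(1 - 12))*(h - 5))/2 = ((-2 - 5*h*(-11))*(-5 + h))/2 = ((-2 + 55*h)*(-5 + h))/2 = ((-5 + h)*(-2 + 55*h))/2 = (-5 + h)*(-2 + 55*h)/2)
-459 + d(12, -22) = -459 + (-5 + 12)*(-2 + 55*12)/2 = -459 + (1/2)*7*(-2 + 660) = -459 + (1/2)*7*658 = -459 + 2303 = 1844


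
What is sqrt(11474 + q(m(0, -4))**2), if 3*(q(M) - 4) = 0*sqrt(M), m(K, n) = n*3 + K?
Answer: sqrt(11490) ≈ 107.19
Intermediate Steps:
m(K, n) = K + 3*n (m(K, n) = 3*n + K = K + 3*n)
q(M) = 4 (q(M) = 4 + (0*sqrt(M))/3 = 4 + (1/3)*0 = 4 + 0 = 4)
sqrt(11474 + q(m(0, -4))**2) = sqrt(11474 + 4**2) = sqrt(11474 + 16) = sqrt(11490)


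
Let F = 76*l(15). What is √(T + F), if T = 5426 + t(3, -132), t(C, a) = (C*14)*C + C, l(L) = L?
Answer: √6695 ≈ 81.823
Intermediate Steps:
t(C, a) = C + 14*C² (t(C, a) = (14*C)*C + C = 14*C² + C = C + 14*C²)
T = 5555 (T = 5426 + 3*(1 + 14*3) = 5426 + 3*(1 + 42) = 5426 + 3*43 = 5426 + 129 = 5555)
F = 1140 (F = 76*15 = 1140)
√(T + F) = √(5555 + 1140) = √6695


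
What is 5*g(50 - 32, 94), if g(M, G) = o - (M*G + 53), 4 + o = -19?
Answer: -8840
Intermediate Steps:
o = -23 (o = -4 - 19 = -23)
g(M, G) = -76 - G*M (g(M, G) = -23 - (M*G + 53) = -23 - (G*M + 53) = -23 - (53 + G*M) = -23 + (-53 - G*M) = -76 - G*M)
5*g(50 - 32, 94) = 5*(-76 - 1*94*(50 - 32)) = 5*(-76 - 1*94*18) = 5*(-76 - 1692) = 5*(-1768) = -8840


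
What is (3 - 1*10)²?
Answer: 49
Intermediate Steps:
(3 - 1*10)² = (3 - 10)² = (-7)² = 49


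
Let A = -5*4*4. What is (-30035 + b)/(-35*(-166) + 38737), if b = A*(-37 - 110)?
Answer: -18275/44547 ≈ -0.41024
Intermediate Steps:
A = -80 (A = -20*4 = -80)
b = 11760 (b = -80*(-37 - 110) = -80*(-147) = 11760)
(-30035 + b)/(-35*(-166) + 38737) = (-30035 + 11760)/(-35*(-166) + 38737) = -18275/(5810 + 38737) = -18275/44547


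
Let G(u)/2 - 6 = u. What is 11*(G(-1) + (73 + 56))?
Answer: 1529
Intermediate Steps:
G(u) = 12 + 2*u
11*(G(-1) + (73 + 56)) = 11*((12 + 2*(-1)) + (73 + 56)) = 11*((12 - 2) + 129) = 11*(10 + 129) = 11*139 = 1529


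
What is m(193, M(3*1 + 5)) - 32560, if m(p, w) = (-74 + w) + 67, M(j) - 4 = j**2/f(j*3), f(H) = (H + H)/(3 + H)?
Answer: -32527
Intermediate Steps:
f(H) = 2*H/(3 + H) (f(H) = (2*H)/(3 + H) = 2*H/(3 + H))
M(j) = 4 + j*(3 + 3*j)/6 (M(j) = 4 + j**2/((2*(j*3)/(3 + j*3))) = 4 + j**2/((2*(3*j)/(3 + 3*j))) = 4 + j**2/((6*j/(3 + 3*j))) = 4 + j**2*((3 + 3*j)/(6*j)) = 4 + j*(3 + 3*j)/6)
m(p, w) = -7 + w
m(193, M(3*1 + 5)) - 32560 = (-7 + (4 + (3*1 + 5)*(1 + (3*1 + 5))/2)) - 32560 = (-7 + (4 + (3 + 5)*(1 + (3 + 5))/2)) - 32560 = (-7 + (4 + (1/2)*8*(1 + 8))) - 32560 = (-7 + (4 + (1/2)*8*9)) - 32560 = (-7 + (4 + 36)) - 32560 = (-7 + 40) - 32560 = 33 - 32560 = -32527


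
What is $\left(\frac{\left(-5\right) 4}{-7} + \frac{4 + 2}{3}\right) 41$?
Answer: $\frac{1394}{7} \approx 199.14$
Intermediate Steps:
$\left(\frac{\left(-5\right) 4}{-7} + \frac{4 + 2}{3}\right) 41 = \left(\left(-20\right) \left(- \frac{1}{7}\right) + 6 \cdot \frac{1}{3}\right) 41 = \left(\frac{20}{7} + 2\right) 41 = \frac{34}{7} \cdot 41 = \frac{1394}{7}$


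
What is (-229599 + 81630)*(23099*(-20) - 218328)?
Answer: 100664494452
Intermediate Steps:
(-229599 + 81630)*(23099*(-20) - 218328) = -147969*(-461980 - 218328) = -147969*(-680308) = 100664494452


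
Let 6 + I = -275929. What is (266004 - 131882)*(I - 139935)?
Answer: -55777316140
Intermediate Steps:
I = -275935 (I = -6 - 275929 = -275935)
(266004 - 131882)*(I - 139935) = (266004 - 131882)*(-275935 - 139935) = 134122*(-415870) = -55777316140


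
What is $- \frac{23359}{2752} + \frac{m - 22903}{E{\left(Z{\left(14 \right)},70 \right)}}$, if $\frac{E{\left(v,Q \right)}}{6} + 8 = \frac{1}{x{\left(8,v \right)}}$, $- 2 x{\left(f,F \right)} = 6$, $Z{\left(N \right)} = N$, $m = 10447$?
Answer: $\frac{16555481}{68800} \approx 240.63$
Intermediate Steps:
$x{\left(f,F \right)} = -3$ ($x{\left(f,F \right)} = \left(- \frac{1}{2}\right) 6 = -3$)
$E{\left(v,Q \right)} = -50$ ($E{\left(v,Q \right)} = -48 + \frac{6}{-3} = -48 + 6 \left(- \frac{1}{3}\right) = -48 - 2 = -50$)
$- \frac{23359}{2752} + \frac{m - 22903}{E{\left(Z{\left(14 \right)},70 \right)}} = - \frac{23359}{2752} + \frac{10447 - 22903}{-50} = \left(-23359\right) \frac{1}{2752} - - \frac{6228}{25} = - \frac{23359}{2752} + \frac{6228}{25} = \frac{16555481}{68800}$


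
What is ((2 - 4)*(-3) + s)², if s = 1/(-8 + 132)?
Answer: 555025/15376 ≈ 36.097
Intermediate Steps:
s = 1/124 ≈ 0.0080645
((2 - 4)*(-3) + s)² = ((2 - 4)*(-3) + 1/124)² = (-2*(-3) + 1/124)² = (6 + 1/124)² = (745/124)² = 555025/15376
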